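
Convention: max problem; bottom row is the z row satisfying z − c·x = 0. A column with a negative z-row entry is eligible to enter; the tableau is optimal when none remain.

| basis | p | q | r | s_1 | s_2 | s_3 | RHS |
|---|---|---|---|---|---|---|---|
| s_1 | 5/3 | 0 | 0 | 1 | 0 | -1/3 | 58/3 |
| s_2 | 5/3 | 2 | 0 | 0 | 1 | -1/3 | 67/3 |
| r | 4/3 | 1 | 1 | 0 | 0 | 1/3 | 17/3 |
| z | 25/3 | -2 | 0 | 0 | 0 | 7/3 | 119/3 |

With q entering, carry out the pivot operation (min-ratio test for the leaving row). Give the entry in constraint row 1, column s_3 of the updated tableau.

Ratio test on column q — row 1: entry 0 ≤ 0; row 2: (67/3)/2 = 67/6; row 3: (17/3)/1 = 17/3. Minimum is 17/3 at row 3 (r leaves); pivot element 1.
Divide row 3 by 1; eliminate column q from the other rows.
Row 1 update in column s_3: -1/3 − 0·(1/3) = -1/3.

-1/3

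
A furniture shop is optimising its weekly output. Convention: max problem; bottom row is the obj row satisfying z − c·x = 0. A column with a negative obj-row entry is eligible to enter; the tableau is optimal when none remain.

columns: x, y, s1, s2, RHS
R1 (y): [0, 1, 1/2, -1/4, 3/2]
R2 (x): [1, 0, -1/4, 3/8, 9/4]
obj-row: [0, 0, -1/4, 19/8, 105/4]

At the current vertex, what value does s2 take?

0

s2 is not in the basis, so in the current basic feasible solution s2 = 0.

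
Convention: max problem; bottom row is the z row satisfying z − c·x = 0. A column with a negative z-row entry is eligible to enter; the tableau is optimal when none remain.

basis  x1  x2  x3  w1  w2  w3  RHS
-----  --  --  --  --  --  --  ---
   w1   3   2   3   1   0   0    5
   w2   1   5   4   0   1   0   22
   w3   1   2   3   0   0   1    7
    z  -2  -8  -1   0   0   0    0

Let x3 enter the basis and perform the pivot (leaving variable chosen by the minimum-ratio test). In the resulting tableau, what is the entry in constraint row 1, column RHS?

5/3

Ratio test on column x3 — row 1: 5/3 = 5/3; row 2: 22/4 = 11/2; row 3: 7/3 = 7/3. Minimum is 5/3 at row 1 (w1 leaves); pivot element 3.
Divide row 1 by 3; eliminate column x3 from the other rows.
In the new row 1, the RHS entry is the old entry divided by the pivot: 5/3 = 5/3.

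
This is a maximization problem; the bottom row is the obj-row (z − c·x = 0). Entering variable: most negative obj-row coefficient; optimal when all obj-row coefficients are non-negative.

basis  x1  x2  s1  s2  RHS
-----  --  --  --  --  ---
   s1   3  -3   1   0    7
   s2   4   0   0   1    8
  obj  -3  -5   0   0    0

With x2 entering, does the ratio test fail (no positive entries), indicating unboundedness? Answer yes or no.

Every constraint-row entry in column x2 is ≤ 0, so increasing x2 is unbounded.

yes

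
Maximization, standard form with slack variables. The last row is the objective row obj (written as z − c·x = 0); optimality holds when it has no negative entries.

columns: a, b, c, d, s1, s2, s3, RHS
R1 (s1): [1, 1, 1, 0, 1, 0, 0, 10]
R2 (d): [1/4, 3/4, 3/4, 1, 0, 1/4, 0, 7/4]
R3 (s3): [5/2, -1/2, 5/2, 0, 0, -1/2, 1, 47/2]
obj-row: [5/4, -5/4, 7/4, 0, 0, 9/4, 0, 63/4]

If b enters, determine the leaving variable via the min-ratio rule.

d

Column b entries and ratios — s1: 10/1 = 10; d: (7/4)/(3/4) = 7/3; s3: -1/2 ≤ 0, skip.
Smallest ratio is 7/3 in the row of d, so d leaves.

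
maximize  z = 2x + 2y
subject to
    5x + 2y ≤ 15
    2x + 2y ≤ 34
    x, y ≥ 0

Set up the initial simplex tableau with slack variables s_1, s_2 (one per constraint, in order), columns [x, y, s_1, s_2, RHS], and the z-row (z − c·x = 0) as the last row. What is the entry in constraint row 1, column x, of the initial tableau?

Constraint 1 has coefficient 5 on x.

5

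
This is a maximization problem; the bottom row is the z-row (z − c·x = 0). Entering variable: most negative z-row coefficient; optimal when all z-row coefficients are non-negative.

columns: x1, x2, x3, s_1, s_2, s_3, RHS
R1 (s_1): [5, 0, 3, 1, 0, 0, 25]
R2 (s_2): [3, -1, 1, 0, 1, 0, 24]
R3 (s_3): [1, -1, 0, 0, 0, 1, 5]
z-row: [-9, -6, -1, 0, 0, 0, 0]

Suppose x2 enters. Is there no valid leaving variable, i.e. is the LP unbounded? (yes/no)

yes

Every constraint-row entry in column x2 is ≤ 0, so increasing x2 is unbounded.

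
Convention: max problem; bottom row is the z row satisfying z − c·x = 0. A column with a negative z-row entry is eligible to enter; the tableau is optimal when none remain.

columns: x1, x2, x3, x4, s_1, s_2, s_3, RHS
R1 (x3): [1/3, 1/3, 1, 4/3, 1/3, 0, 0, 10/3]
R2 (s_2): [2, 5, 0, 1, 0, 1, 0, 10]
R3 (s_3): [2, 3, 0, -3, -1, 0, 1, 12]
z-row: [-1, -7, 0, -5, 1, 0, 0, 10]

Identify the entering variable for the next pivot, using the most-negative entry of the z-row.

Negative z-row entries: x1: -1, x2: -7, x4: -5.
The most negative is -7 in column x2, so x2 enters.

x2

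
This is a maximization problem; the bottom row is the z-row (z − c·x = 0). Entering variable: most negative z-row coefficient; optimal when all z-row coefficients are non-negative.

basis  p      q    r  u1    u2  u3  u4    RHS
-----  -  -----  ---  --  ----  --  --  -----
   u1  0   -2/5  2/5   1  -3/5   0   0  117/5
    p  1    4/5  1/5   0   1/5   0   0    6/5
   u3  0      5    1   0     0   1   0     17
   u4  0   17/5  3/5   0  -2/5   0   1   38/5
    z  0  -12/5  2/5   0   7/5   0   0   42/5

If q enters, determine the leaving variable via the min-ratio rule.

p

Column q entries and ratios — u1: -2/5 ≤ 0, skip; p: (6/5)/(4/5) = 3/2; u3: 17/5 = 17/5; u4: (38/5)/(17/5) = 38/17.
Smallest ratio is 3/2 in the row of p, so p leaves.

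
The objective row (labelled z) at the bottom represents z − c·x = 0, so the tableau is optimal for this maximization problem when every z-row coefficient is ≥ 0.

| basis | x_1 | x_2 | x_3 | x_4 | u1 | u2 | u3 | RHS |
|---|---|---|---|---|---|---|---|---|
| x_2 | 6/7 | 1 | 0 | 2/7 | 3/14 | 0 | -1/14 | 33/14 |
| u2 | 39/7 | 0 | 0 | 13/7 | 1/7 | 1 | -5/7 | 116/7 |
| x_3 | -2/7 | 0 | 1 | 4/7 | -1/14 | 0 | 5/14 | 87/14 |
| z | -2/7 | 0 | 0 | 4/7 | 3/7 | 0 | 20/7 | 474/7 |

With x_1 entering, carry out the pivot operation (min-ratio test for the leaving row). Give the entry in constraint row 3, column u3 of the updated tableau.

Ratio test on column x_1 — row 1: (33/14)/(6/7) = 11/4; row 2: (116/7)/(39/7) = 116/39; row 3: entry -2/7 ≤ 0. Minimum is 11/4 at row 1 (x_2 leaves); pivot element 6/7.
Divide row 1 by 6/7; eliminate column x_1 from the other rows.
Row 3 update in column u3: 5/14 − (-2/7)·(-1/12) = 1/3.

1/3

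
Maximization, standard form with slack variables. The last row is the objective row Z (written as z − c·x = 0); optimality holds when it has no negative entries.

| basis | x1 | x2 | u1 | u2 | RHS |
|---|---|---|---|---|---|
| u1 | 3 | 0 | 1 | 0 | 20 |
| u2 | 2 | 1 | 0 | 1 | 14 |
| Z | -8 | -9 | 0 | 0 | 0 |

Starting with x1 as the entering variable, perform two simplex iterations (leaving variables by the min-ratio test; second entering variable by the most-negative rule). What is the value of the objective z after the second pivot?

178/3

Ratio test on column x1 — row 1: 20/3 = 20/3; row 2: 14/2 = 7. Minimum is 20/3 at row 1 (u1 leaves); pivot element 3.
Pivot on row 1; the Z-row RHS becomes 0 − (-8)·(20/3) = 160/3.
Next entering variable (most negative Z-row entry -9): x2.
Ratio test on column x2 — row 1: entry 0 ≤ 0; row 2: (2/3)/1 = 2/3. Minimum is 2/3 at row 2 (u2 leaves); pivot element 1.
After the second pivot the Z-row RHS is 160/3 − (-9)·(2/3) = 178/3.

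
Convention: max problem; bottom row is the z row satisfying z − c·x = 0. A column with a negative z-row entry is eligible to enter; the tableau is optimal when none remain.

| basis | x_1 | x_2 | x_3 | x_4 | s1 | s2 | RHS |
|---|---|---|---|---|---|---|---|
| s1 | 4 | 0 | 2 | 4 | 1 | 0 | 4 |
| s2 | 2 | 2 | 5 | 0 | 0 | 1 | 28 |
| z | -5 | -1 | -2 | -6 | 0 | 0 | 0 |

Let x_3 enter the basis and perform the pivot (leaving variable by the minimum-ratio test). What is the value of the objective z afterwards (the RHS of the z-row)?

Ratio test on column x_3 — row 1: 4/2 = 2; row 2: 28/5 = 28/5. Minimum is 2 at row 1 (s1 leaves); pivot element 2.
Pivot on row 1; the z-row RHS becomes 0 − (-2)·2 = 4.

4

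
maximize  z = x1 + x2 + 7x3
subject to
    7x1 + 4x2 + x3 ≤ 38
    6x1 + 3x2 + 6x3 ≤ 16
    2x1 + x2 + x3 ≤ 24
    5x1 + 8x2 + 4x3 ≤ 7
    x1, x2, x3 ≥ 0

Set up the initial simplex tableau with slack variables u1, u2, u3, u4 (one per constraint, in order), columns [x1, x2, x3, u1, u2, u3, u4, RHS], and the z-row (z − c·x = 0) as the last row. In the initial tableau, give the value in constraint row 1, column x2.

4

Constraint 1 has coefficient 4 on x2.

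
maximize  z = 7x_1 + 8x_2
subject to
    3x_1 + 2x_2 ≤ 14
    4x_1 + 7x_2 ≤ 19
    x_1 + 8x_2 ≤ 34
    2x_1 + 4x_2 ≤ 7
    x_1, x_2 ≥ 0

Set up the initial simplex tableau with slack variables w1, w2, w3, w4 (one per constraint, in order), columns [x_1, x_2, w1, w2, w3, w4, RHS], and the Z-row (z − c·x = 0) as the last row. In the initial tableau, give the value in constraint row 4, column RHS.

7

The RHS of constraint 4 is b_4 = 7.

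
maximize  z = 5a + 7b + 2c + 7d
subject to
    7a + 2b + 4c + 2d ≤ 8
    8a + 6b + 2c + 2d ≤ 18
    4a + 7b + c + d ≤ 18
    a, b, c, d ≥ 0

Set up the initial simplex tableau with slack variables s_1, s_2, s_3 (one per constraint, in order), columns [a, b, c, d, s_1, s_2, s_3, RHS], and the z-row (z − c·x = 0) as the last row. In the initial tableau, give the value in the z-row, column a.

-5

The z-row carries the negated objective coefficients: the a entry is -5.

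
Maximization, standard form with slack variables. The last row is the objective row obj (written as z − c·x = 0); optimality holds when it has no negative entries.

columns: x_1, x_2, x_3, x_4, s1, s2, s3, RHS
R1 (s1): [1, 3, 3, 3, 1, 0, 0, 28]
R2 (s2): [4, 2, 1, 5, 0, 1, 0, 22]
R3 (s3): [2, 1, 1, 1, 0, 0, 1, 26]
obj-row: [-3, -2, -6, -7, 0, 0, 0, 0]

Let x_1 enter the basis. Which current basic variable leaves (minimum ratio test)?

s2

Column x_1 entries and ratios — s1: 28/1 = 28; s2: 22/4 = 11/2; s3: 26/2 = 13.
Smallest ratio is 11/2 in the row of s2, so s2 leaves.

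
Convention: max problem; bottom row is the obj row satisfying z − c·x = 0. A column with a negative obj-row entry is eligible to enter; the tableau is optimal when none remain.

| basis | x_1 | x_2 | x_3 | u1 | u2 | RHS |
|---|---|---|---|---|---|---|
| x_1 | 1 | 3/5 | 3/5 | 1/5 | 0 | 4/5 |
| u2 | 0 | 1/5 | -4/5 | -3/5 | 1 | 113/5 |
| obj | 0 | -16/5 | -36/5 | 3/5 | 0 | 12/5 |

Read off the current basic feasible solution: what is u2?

u2 is basic (row 2); its value is the RHS of that row, 113/5.

113/5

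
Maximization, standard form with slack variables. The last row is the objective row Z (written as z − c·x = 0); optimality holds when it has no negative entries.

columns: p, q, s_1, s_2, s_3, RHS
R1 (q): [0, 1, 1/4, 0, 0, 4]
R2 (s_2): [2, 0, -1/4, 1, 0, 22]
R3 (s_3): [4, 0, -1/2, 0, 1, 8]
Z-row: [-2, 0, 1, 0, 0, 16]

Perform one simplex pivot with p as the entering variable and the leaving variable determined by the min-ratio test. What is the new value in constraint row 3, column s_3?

1/4

Ratio test on column p — row 1: entry 0 ≤ 0; row 2: 22/2 = 11; row 3: 8/4 = 2. Minimum is 2 at row 3 (s_3 leaves); pivot element 4.
Divide row 3 by 4; eliminate column p from the other rows.
In the new row 3, the s_3 entry is the old entry divided by the pivot: 1/4 = 1/4.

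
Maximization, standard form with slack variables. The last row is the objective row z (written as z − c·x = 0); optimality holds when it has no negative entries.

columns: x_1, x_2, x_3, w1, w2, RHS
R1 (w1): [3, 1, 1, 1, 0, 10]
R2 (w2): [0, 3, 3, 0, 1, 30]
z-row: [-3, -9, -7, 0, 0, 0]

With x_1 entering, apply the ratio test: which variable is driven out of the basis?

Column x_1 entries and ratios — w1: 10/3 = 10/3; w2: 0 ≤ 0, skip.
Smallest ratio is 10/3 in the row of w1, so w1 leaves.

w1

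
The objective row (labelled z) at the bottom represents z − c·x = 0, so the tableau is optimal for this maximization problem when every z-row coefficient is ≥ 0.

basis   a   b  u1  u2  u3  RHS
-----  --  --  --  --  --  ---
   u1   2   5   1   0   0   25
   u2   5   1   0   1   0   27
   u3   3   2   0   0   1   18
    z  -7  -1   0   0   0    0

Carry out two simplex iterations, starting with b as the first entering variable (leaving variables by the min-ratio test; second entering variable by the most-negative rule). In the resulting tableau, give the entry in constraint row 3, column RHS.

Ratio test on column b — row 1: 25/5 = 5; row 2: 27/1 = 27; row 3: 18/2 = 9. Minimum is 5 at row 1 (u1 leaves); pivot element 5.
Divide row 1 by 5; eliminate column b from the other rows.
Second iteration: most negative z-row entry is -33/5 in column a, so a enters.
Ratio test on column a — row 1: 5/(2/5) = 25/2; row 2: 22/(23/5) = 110/23; row 3: 8/(11/5) = 40/11. Minimum is 40/11 at row 3 (u3 leaves); pivot element 11/5.
Divide row 3 by 11/5; eliminate column a from the other rows.
After both pivots, the entry at constraint row 3, column RHS is 40/11.

40/11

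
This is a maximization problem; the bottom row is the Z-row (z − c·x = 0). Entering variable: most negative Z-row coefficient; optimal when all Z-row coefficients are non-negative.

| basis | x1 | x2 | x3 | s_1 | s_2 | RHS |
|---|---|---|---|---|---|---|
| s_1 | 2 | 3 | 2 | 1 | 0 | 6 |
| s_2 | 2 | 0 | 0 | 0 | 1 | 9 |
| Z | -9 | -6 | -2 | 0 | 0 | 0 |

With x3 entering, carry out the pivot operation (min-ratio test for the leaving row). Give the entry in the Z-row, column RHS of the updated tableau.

Ratio test on column x3 — row 1: 6/2 = 3; row 2: entry 0 ≤ 0. Minimum is 3 at row 1 (s_1 leaves); pivot element 2.
Divide row 1 by 2; eliminate column x3 from the other rows.
Z-row update in column RHS: 0 − (-2)·3 = 6.

6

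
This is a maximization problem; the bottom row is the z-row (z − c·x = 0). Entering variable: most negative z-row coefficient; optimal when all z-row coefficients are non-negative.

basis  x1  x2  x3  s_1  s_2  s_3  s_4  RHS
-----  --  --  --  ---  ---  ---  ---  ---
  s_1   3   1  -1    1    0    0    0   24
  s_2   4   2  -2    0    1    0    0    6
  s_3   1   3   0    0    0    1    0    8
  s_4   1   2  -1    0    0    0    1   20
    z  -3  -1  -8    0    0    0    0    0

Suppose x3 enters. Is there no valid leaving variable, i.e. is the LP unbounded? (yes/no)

yes

Every constraint-row entry in column x3 is ≤ 0, so increasing x3 is unbounded.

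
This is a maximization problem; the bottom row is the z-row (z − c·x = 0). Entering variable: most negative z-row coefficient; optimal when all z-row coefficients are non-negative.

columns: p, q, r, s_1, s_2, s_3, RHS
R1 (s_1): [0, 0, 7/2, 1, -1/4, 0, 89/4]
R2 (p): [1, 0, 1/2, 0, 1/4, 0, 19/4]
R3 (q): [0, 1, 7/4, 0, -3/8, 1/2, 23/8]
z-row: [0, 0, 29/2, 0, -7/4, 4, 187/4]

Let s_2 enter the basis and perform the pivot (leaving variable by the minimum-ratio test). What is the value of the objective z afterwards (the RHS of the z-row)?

Ratio test on column s_2 — row 1: entry -1/4 ≤ 0; row 2: (19/4)/(1/4) = 19; row 3: entry -3/8 ≤ 0. Minimum is 19 at row 2 (p leaves); pivot element 1/4.
Pivot on row 2; the z-row RHS becomes 187/4 − (-7/4)·19 = 80.

80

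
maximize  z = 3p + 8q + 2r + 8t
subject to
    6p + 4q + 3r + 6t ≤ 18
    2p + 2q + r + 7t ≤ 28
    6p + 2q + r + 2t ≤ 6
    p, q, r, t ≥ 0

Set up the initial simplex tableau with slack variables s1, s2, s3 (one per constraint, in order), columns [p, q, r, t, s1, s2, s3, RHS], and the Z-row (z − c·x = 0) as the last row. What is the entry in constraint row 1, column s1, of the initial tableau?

1

Slack s1 belongs to constraint 1; its column is the unit vector e_1, so the entry in row 1 is 1.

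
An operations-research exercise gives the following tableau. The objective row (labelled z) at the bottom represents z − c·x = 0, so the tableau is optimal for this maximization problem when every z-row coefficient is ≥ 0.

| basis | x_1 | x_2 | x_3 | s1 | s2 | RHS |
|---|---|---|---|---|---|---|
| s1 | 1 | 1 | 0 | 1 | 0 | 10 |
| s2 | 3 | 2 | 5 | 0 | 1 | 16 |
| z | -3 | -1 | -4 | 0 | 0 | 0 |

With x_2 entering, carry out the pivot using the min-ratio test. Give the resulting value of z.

Ratio test on column x_2 — row 1: 10/1 = 10; row 2: 16/2 = 8. Minimum is 8 at row 2 (s2 leaves); pivot element 2.
Pivot on row 2; the z-row RHS becomes 0 − (-1)·8 = 8.

8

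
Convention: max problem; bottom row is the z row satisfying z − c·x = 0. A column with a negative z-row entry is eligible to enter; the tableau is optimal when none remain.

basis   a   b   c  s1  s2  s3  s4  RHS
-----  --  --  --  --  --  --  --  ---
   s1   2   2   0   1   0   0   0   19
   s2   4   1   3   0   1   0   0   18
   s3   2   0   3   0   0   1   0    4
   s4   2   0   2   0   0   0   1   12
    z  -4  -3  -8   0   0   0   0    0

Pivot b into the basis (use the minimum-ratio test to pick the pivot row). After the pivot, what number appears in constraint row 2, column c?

3

Ratio test on column b — row 1: 19/2 = 19/2; row 2: 18/1 = 18; row 3: entry 0 ≤ 0; row 4: entry 0 ≤ 0. Minimum is 19/2 at row 1 (s1 leaves); pivot element 2.
Divide row 1 by 2; eliminate column b from the other rows.
Row 2 update in column c: 3 − 1·0 = 3.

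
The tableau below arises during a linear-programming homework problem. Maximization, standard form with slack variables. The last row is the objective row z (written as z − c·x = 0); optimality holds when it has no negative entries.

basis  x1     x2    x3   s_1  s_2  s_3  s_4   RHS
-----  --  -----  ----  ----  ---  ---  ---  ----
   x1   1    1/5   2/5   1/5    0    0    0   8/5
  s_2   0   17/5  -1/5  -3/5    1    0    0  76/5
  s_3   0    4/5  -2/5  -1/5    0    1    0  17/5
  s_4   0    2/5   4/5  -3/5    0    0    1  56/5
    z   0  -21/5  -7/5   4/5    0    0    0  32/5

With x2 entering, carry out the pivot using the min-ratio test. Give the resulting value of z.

Ratio test on column x2 — row 1: (8/5)/(1/5) = 8; row 2: (76/5)/(17/5) = 76/17; row 3: (17/5)/(4/5) = 17/4; row 4: (56/5)/(2/5) = 28. Minimum is 17/4 at row 3 (s_3 leaves); pivot element 4/5.
Pivot on row 3; the z-row RHS becomes 32/5 − (-21/5)·(17/4) = 97/4.

97/4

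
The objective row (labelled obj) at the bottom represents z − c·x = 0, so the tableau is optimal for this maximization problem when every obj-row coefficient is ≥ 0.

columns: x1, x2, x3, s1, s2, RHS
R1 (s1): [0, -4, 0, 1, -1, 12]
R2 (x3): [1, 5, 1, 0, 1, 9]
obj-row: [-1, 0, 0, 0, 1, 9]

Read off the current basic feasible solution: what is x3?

x3 is basic (row 2); its value is the RHS of that row, 9.

9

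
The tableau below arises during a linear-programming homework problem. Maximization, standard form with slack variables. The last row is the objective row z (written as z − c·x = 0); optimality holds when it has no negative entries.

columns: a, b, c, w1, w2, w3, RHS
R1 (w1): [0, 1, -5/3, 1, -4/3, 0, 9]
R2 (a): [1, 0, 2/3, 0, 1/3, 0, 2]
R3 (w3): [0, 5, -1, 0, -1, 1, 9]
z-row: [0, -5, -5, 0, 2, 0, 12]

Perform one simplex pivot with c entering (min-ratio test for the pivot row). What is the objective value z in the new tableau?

Ratio test on column c — row 1: entry -5/3 ≤ 0; row 2: 2/(2/3) = 3; row 3: entry -1 ≤ 0. Minimum is 3 at row 2 (a leaves); pivot element 2/3.
Pivot on row 2; the z-row RHS becomes 12 − (-5)·3 = 27.

27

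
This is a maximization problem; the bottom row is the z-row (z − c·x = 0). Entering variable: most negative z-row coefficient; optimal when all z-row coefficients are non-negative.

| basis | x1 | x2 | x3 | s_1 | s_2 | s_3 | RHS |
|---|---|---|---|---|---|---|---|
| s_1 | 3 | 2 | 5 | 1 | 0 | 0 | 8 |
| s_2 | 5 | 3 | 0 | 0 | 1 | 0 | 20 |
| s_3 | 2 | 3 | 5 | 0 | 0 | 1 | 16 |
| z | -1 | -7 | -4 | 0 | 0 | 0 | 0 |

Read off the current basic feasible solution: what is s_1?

s_1 is basic (row 1); its value is the RHS of that row, 8.

8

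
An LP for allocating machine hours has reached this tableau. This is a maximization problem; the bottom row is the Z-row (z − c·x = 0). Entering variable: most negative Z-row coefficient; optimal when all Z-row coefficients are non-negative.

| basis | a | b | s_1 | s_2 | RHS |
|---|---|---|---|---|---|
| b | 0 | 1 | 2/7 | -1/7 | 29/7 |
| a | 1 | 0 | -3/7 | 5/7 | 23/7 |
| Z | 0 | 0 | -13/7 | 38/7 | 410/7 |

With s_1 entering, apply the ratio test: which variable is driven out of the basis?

b

Column s_1 entries and ratios — b: (29/7)/(2/7) = 29/2; a: -3/7 ≤ 0, skip.
Smallest ratio is 29/2 in the row of b, so b leaves.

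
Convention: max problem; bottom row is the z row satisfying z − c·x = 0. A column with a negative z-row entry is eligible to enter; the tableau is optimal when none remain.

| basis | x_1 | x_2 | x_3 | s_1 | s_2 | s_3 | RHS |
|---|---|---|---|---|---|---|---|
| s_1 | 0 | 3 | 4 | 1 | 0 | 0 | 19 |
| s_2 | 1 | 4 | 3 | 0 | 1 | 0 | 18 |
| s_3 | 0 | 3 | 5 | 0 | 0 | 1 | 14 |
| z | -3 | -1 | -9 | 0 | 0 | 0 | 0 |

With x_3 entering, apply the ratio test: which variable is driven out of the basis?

s_3

Column x_3 entries and ratios — s_1: 19/4 = 19/4; s_2: 18/3 = 6; s_3: 14/5 = 14/5.
Smallest ratio is 14/5 in the row of s_3, so s_3 leaves.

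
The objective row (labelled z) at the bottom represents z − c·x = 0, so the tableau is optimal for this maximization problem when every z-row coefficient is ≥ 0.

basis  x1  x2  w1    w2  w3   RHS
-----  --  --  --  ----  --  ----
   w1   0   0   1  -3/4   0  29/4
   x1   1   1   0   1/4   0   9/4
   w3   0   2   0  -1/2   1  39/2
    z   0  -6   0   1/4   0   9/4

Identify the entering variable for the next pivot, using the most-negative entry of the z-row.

x2

Negative z-row entries: x2: -6.
The most negative is -6 in column x2, so x2 enters.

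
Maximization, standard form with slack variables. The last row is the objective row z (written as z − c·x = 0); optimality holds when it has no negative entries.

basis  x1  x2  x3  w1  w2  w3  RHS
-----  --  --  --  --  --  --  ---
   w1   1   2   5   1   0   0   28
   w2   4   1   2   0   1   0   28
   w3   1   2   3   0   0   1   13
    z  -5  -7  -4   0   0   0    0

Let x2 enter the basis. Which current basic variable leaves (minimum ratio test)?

Column x2 entries and ratios — w1: 28/2 = 14; w2: 28/1 = 28; w3: 13/2 = 13/2.
Smallest ratio is 13/2 in the row of w3, so w3 leaves.

w3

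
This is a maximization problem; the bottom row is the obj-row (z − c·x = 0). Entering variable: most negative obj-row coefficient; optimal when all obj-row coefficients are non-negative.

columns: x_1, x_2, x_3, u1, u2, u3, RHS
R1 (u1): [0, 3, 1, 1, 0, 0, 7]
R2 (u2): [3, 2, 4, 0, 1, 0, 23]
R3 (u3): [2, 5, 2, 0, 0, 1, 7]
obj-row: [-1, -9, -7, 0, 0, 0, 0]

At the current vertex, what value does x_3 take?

0

x_3 is not in the basis, so in the current basic feasible solution x_3 = 0.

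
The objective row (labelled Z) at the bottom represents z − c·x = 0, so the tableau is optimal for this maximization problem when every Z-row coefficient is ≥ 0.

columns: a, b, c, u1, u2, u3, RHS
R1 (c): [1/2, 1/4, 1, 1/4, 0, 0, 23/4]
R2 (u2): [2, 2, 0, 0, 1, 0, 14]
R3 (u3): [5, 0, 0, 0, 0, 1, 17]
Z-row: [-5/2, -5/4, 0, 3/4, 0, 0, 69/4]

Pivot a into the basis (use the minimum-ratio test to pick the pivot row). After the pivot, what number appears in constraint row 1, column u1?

Ratio test on column a — row 1: (23/4)/(1/2) = 23/2; row 2: 14/2 = 7; row 3: 17/5 = 17/5. Minimum is 17/5 at row 3 (u3 leaves); pivot element 5.
Divide row 3 by 5; eliminate column a from the other rows.
Row 1 update in column u1: 1/4 − (1/2)·0 = 1/4.

1/4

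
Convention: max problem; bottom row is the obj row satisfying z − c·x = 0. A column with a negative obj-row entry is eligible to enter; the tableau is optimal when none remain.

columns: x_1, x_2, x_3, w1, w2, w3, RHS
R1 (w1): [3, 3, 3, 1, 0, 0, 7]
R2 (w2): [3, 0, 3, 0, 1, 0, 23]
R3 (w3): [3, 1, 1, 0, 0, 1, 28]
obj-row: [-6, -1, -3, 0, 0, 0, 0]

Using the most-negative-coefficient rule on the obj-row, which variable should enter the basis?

x_1

Negative obj-row entries: x_1: -6, x_2: -1, x_3: -3.
The most negative is -6 in column x_1, so x_1 enters.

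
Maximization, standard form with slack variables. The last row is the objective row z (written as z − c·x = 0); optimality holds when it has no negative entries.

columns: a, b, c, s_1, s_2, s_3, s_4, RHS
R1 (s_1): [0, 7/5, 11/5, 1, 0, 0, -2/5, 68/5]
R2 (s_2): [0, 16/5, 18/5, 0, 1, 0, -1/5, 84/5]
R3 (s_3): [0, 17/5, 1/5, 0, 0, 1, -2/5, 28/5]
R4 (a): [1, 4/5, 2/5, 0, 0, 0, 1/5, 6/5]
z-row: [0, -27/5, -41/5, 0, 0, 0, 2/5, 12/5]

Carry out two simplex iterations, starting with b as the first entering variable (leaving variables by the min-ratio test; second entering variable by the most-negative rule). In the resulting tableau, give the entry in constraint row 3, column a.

Ratio test on column b — row 1: (68/5)/(7/5) = 68/7; row 2: (84/5)/(16/5) = 21/4; row 3: (28/5)/(17/5) = 28/17; row 4: (6/5)/(4/5) = 3/2. Minimum is 3/2 at row 4 (a leaves); pivot element 4/5.
Divide row 4 by 4/5; eliminate column b from the other rows.
Second iteration: most negative z-row entry is -11/2 in column c, so c enters.
Ratio test on column c — row 1: (23/2)/(3/2) = 23/3; row 2: 12/2 = 6; row 3: entry -3/2 ≤ 0; row 4: (3/2)/(1/2) = 3. Minimum is 3 at row 4 (b leaves); pivot element 1/2.
Divide row 4 by 1/2; eliminate column c from the other rows.
After both pivots, the entry at constraint row 3, column a is -1/2.

-1/2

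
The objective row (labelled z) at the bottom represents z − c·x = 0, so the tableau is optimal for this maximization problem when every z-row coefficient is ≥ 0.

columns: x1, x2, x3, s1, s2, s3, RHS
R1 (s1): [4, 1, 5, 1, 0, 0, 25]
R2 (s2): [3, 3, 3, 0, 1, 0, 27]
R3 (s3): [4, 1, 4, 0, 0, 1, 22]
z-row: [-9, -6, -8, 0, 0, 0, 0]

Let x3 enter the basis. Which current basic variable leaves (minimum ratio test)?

Column x3 entries and ratios — s1: 25/5 = 5; s2: 27/3 = 9; s3: 22/4 = 11/2.
Smallest ratio is 5 in the row of s1, so s1 leaves.

s1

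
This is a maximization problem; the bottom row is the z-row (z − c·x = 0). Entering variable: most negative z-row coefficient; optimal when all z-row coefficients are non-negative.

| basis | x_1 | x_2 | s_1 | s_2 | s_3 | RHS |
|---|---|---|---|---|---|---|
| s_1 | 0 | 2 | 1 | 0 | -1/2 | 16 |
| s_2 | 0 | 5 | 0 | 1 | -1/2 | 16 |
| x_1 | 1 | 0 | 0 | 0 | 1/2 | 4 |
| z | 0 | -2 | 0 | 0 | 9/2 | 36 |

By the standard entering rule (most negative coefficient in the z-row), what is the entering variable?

Negative z-row entries: x_2: -2.
The most negative is -2 in column x_2, so x_2 enters.

x_2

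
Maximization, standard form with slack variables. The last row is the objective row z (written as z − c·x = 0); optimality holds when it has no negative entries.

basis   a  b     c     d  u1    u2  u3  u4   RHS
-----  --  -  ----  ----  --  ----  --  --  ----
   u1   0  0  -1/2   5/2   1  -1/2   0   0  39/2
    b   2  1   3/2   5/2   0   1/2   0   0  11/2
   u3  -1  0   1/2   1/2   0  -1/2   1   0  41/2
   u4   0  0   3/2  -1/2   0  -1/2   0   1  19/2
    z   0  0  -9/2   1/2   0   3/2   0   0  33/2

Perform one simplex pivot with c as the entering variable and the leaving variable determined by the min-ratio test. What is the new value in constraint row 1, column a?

2/3

Ratio test on column c — row 1: entry -1/2 ≤ 0; row 2: (11/2)/(3/2) = 11/3; row 3: (41/2)/(1/2) = 41; row 4: (19/2)/(3/2) = 19/3. Minimum is 11/3 at row 2 (b leaves); pivot element 3/2.
Divide row 2 by 3/2; eliminate column c from the other rows.
Row 1 update in column a: 0 − (-1/2)·(4/3) = 2/3.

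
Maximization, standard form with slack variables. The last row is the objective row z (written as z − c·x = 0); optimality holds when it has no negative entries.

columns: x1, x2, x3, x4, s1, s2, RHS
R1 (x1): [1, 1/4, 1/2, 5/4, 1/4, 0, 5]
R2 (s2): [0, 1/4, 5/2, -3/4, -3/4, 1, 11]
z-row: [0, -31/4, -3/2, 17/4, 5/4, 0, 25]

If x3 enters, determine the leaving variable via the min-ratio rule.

s2

Column x3 entries and ratios — x1: 5/(1/2) = 10; s2: 11/(5/2) = 22/5.
Smallest ratio is 22/5 in the row of s2, so s2 leaves.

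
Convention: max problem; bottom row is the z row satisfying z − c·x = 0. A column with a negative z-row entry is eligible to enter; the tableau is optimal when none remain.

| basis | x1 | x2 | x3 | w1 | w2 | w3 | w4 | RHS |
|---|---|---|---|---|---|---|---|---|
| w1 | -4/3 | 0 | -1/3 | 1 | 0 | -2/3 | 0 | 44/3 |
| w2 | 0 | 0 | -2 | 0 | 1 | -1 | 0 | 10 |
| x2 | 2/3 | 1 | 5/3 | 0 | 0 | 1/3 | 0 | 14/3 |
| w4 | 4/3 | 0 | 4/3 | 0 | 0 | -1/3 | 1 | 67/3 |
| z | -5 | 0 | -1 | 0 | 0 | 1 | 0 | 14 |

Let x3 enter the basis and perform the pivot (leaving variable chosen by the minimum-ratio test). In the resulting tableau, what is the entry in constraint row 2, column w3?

Ratio test on column x3 — row 1: entry -1/3 ≤ 0; row 2: entry -2 ≤ 0; row 3: (14/3)/(5/3) = 14/5; row 4: (67/3)/(4/3) = 67/4. Minimum is 14/5 at row 3 (x2 leaves); pivot element 5/3.
Divide row 3 by 5/3; eliminate column x3 from the other rows.
Row 2 update in column w3: -1 − (-2)·(1/5) = -3/5.

-3/5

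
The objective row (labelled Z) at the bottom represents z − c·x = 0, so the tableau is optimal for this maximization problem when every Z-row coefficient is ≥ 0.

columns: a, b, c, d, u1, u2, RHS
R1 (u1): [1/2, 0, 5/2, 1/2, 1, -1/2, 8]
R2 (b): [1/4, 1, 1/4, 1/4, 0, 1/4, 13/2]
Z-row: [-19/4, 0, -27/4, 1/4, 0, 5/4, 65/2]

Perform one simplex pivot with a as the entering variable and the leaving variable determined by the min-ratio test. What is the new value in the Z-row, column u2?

Ratio test on column a — row 1: 8/(1/2) = 16; row 2: (13/2)/(1/4) = 26. Minimum is 16 at row 1 (u1 leaves); pivot element 1/2.
Divide row 1 by 1/2; eliminate column a from the other rows.
Z-row update in column u2: 5/4 − (-19/4)·(-1) = -7/2.

-7/2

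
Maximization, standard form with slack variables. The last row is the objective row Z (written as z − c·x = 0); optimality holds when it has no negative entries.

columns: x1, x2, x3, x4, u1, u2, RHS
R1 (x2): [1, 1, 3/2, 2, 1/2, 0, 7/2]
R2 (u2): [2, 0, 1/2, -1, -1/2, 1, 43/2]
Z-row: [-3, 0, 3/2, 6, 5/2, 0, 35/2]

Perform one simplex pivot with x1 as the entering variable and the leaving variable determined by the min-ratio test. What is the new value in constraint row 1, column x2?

1

Ratio test on column x1 — row 1: (7/2)/1 = 7/2; row 2: (43/2)/2 = 43/4. Minimum is 7/2 at row 1 (x2 leaves); pivot element 1.
Divide row 1 by 1; eliminate column x1 from the other rows.
In the new row 1, the x2 entry is the old entry divided by the pivot: 1/1 = 1.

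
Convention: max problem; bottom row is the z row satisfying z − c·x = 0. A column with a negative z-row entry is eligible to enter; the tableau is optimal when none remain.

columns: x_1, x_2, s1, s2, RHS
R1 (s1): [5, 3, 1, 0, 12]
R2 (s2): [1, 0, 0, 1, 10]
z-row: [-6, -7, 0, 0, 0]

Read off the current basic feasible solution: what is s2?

s2 is basic (row 2); its value is the RHS of that row, 10.

10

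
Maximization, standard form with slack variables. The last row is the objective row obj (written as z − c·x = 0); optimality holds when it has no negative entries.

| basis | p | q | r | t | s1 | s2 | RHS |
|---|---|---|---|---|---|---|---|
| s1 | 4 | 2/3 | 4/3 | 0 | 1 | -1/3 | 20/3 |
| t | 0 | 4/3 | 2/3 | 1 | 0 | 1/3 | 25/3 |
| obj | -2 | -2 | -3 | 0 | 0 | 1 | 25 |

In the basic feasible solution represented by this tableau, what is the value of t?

t is basic (row 2); its value is the RHS of that row, 25/3.

25/3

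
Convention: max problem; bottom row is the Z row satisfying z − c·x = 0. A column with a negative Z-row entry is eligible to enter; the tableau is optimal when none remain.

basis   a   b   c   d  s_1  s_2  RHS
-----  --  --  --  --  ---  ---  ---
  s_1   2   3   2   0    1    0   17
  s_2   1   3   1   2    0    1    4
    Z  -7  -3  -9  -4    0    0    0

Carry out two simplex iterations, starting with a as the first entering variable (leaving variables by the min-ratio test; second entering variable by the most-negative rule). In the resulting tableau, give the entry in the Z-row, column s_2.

Ratio test on column a — row 1: 17/2 = 17/2; row 2: 4/1 = 4. Minimum is 4 at row 2 (s_2 leaves); pivot element 1.
Divide row 2 by 1; eliminate column a from the other rows.
Second iteration: most negative Z-row entry is -2 in column c, so c enters.
Ratio test on column c — row 1: entry 0 ≤ 0; row 2: 4/1 = 4. Minimum is 4 at row 2 (a leaves); pivot element 1.
Divide row 2 by 1; eliminate column c from the other rows.
After both pivots, the entry at the Z-row, column s_2 is 9.

9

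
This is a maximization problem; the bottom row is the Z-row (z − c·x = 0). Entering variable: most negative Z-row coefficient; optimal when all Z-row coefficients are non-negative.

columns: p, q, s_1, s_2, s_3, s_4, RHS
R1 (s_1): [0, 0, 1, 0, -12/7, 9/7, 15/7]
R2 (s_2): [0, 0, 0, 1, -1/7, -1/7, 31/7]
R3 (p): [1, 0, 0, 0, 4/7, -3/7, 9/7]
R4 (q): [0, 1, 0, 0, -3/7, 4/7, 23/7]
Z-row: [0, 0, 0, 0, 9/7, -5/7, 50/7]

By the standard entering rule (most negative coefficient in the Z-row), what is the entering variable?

Negative Z-row entries: s_4: -5/7.
The most negative is -5/7 in column s_4, so s_4 enters.

s_4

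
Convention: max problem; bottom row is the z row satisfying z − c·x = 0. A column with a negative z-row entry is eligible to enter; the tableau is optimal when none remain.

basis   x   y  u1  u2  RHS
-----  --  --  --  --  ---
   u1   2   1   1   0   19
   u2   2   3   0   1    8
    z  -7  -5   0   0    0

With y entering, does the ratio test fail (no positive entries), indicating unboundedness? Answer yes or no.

Column y has positive entries in row(s) 1, 2, so the ratio test bounds it — not unbounded.

no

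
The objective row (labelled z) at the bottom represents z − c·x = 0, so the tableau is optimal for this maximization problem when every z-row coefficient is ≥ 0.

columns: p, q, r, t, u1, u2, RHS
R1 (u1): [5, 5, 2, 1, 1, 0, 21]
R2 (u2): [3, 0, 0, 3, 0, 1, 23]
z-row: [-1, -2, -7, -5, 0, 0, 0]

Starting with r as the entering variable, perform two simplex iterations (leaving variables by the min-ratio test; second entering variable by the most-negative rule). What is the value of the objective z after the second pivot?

Ratio test on column r — row 1: 21/2 = 21/2; row 2: entry 0 ≤ 0. Minimum is 21/2 at row 1 (u1 leaves); pivot element 2.
Pivot on row 1; the z-row RHS becomes 0 − (-7)·(21/2) = 147/2.
Next entering variable (most negative z-row entry -3/2): t.
Ratio test on column t — row 1: (21/2)/(1/2) = 21; row 2: 23/3 = 23/3. Minimum is 23/3 at row 2 (u2 leaves); pivot element 3.
After the second pivot the z-row RHS is 147/2 − (-3/2)·(23/3) = 85.

85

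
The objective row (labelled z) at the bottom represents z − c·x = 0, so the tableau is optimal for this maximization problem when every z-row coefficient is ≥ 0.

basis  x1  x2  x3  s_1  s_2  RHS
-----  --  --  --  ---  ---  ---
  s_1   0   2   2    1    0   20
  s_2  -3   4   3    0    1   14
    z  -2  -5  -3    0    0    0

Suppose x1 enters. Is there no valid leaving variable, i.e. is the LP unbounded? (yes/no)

yes

Every constraint-row entry in column x1 is ≤ 0, so increasing x1 is unbounded.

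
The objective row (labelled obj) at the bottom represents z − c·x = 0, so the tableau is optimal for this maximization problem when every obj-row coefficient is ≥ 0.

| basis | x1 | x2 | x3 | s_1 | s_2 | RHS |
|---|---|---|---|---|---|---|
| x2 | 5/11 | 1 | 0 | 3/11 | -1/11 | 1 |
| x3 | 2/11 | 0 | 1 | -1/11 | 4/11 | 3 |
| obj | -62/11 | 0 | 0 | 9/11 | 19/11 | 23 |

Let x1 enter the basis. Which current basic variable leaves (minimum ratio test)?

Column x1 entries and ratios — x2: 1/(5/11) = 11/5; x3: 3/(2/11) = 33/2.
Smallest ratio is 11/5 in the row of x2, so x2 leaves.

x2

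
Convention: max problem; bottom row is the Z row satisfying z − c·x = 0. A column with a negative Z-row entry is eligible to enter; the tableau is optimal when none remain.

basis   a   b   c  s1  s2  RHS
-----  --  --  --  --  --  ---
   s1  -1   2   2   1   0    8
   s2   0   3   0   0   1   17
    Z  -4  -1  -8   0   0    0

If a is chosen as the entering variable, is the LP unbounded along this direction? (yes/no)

Every constraint-row entry in column a is ≤ 0, so increasing a is unbounded.

yes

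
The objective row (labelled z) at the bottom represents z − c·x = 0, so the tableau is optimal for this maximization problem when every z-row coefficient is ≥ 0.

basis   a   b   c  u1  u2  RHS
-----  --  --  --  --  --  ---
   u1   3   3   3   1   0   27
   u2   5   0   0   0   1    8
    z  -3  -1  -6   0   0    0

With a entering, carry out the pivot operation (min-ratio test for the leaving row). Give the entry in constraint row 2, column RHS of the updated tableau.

8/5

Ratio test on column a — row 1: 27/3 = 9; row 2: 8/5 = 8/5. Minimum is 8/5 at row 2 (u2 leaves); pivot element 5.
Divide row 2 by 5; eliminate column a from the other rows.
In the new row 2, the RHS entry is the old entry divided by the pivot: 8/5 = 8/5.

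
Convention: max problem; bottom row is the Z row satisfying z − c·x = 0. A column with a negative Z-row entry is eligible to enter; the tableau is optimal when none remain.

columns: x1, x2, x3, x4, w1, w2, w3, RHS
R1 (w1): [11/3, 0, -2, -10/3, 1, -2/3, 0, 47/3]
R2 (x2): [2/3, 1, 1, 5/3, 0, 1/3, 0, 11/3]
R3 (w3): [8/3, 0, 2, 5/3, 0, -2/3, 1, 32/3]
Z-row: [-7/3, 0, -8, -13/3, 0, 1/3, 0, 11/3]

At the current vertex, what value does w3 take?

32/3

w3 is basic (row 3); its value is the RHS of that row, 32/3.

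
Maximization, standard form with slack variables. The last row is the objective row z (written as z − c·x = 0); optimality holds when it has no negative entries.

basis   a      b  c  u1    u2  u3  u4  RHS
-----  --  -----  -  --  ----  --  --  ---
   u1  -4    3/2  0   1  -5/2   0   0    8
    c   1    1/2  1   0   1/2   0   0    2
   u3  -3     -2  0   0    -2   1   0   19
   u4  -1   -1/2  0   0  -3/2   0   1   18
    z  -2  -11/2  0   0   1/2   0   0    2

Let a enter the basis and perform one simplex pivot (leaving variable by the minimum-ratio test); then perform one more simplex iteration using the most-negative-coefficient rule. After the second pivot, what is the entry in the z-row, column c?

Ratio test on column a — row 1: entry -4 ≤ 0; row 2: 2/1 = 2; row 3: entry -3 ≤ 0; row 4: entry -1 ≤ 0. Minimum is 2 at row 2 (c leaves); pivot element 1.
Divide row 2 by 1; eliminate column a from the other rows.
Second iteration: most negative z-row entry is -9/2 in column b, so b enters.
Ratio test on column b — row 1: 16/(7/2) = 32/7; row 2: 2/(1/2) = 4; row 3: entry -1/2 ≤ 0; row 4: entry 0 ≤ 0. Minimum is 4 at row 2 (a leaves); pivot element 1/2.
Divide row 2 by 1/2; eliminate column b from the other rows.
After both pivots, the entry at the z-row, column c is 11.

11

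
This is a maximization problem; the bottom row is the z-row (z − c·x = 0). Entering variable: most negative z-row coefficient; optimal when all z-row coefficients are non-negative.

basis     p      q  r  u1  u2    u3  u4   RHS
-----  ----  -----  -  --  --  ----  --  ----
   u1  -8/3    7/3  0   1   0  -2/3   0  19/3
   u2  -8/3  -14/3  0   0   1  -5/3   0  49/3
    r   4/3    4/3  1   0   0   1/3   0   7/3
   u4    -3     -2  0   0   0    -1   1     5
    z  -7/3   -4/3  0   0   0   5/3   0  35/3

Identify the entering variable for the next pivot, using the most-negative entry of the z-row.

p

Negative z-row entries: p: -7/3, q: -4/3.
The most negative is -7/3 in column p, so p enters.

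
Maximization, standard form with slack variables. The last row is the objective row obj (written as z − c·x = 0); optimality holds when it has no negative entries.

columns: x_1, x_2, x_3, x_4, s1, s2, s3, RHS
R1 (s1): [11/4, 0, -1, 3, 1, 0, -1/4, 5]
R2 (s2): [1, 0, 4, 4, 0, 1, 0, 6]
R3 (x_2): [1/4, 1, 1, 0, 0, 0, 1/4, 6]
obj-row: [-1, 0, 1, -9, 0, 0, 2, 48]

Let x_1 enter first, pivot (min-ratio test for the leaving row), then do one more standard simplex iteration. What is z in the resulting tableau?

Ratio test on column x_1 — row 1: 5/(11/4) = 20/11; row 2: 6/1 = 6; row 3: 6/(1/4) = 24. Minimum is 20/11 at row 1 (s1 leaves); pivot element 11/4.
Pivot on row 1; the obj-row RHS becomes 48 − (-1)·(20/11) = 548/11.
Next entering variable (most negative obj-row entry -87/11): x_4.
Ratio test on column x_4 — row 1: (20/11)/(12/11) = 5/3; row 2: (46/11)/(32/11) = 23/16; row 3: entry -3/11 ≤ 0. Minimum is 23/16 at row 2 (s2 leaves); pivot element 32/11.
After the second pivot the obj-row RHS is 548/11 − (-87/11)·(23/16) = 979/16.

979/16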